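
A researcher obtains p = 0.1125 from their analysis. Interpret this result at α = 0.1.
Since p = 0.1125 > α = 0.1, fail to reject H₀.
There is insufficient evidence to reject the null hypothesis; the result is not statistically significant at the 0.1 level.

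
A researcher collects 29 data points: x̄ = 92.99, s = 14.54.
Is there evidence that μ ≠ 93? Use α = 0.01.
One-sample t-test:
H₀: μ = 93
H₁: μ ≠ 93
df = n - 1 = 28
t = (x̄ - μ₀) / (s/√n) = (92.99 - 93) / (14.54/√29) = -0.004
p-value = 0.9971

Since p-value > α = 0.01, we fail to reject H₀.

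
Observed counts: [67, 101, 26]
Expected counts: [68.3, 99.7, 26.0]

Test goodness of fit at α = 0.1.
Chi-square goodness of fit test:
H₀: observed counts match expected distribution
H₁: observed counts differ from expected distribution
df = k - 1 = 2
χ² = Σ(O - E)²/E
   = (67 - 68.3)²/68.3 + (101 - 99.7)²/99.7 + (26 - 26.0)²/26.0
   = 0.025 + 0.017 + 0.000
   = 0.04
p-value = 0.9794

Since p-value > α = 0.1, we fail to reject H₀.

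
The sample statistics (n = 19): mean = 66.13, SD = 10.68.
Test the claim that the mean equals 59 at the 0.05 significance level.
One-sample t-test:
H₀: μ = 59
H₁: μ ≠ 59
df = n - 1 = 18
t = (x̄ - μ₀) / (s/√n) = (66.13 - 59) / (10.68/√19) = 2.910
p-value = 0.0093

Since p-value < α = 0.05, we reject H₀.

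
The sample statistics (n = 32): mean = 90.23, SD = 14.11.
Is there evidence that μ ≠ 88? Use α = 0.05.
One-sample t-test:
H₀: μ = 88
H₁: μ ≠ 88
df = n - 1 = 31
t = (x̄ - μ₀) / (s/√n) = (90.23 - 88) / (14.11/√32) = 0.894
p-value = 0.3782

Since p-value > α = 0.05, we fail to reject H₀.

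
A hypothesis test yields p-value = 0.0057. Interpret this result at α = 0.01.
Since p = 0.0057 < α = 0.01, reject H₀.
There is sufficient evidence to reject the null hypothesis; the result is statistically significant at the 0.01 level.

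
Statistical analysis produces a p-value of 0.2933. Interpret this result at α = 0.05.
Since p = 0.2933 > α = 0.05, fail to reject H₀.
There is insufficient evidence to reject the null hypothesis; the result is not statistically significant at the 0.05 level.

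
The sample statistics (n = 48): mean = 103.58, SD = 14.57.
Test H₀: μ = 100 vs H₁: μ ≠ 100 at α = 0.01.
One-sample t-test:
H₀: μ = 100
H₁: μ ≠ 100
df = n - 1 = 47
t = (x̄ - μ₀) / (s/√n) = (103.58 - 100) / (14.57/√48) = 1.702
p-value = 0.0953

Since p-value > α = 0.01, we fail to reject H₀.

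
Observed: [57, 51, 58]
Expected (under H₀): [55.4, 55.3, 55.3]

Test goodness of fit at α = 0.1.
Chi-square goodness of fit test:
H₀: observed counts match expected distribution
H₁: observed counts differ from expected distribution
df = k - 1 = 2
χ² = Σ(O - E)²/E
   = (57 - 55.4)²/55.4 + (51 - 55.3)²/55.3 + (58 - 55.3)²/55.3
   = 0.046 + 0.334 + 0.132
   = 0.51
p-value = 0.7740

Since p-value > α = 0.1, we fail to reject H₀.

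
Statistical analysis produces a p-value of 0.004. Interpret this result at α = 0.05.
Since p = 0.004 < α = 0.05, reject H₀.
There is sufficient evidence to reject the null hypothesis; the result is statistically significant at the 0.05 level.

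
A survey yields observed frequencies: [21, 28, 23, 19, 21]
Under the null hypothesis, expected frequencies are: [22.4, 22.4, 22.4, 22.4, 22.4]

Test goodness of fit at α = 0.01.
Chi-square goodness of fit test:
H₀: observed counts match expected distribution
H₁: observed counts differ from expected distribution
df = k - 1 = 4
χ² = Σ(O - E)²/E
   = (21 - 22.4)²/22.4 + (28 - 22.4)²/22.4 + (23 - 22.4)²/22.4 + (19 - 22.4)²/22.4 + (21 - 22.4)²/22.4
   = 0.087 + 1.400 + 0.016 + 0.516 + 0.087
   = 2.11
p-value = 0.7161

Since p-value > α = 0.01, we fail to reject H₀.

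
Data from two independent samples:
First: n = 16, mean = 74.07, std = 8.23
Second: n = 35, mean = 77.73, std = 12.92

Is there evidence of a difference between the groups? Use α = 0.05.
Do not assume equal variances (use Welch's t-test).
Welch's two-sample t-test:
H₀: μ₁ = μ₂
H₁: μ₁ ≠ μ₂
s₁²/n₁ = 8.23²/16 = 4.2333,  s₂²/n₂ = 12.92²/35 = 4.7693
SE = √(s₁²/n₁ + s₂²/n₂) = √(4.2333 + 4.7693) = 3.0004
df (Welch-Satterthwaite) = (s₁²/n₁ + s₂²/n₂)² / [(s₁²/n₁)²/(n₁-1) + (s₂²/n₂)²/(n₂-1)] ≈ 43.49
t = (x̄₁ - x̄₂) / SE = (74.07 - 77.73) / 3.0004 = -3.66 / 3.0004 = -1.220
p-value = 0.2291

Since p-value > α = 0.05, we fail to reject H₀.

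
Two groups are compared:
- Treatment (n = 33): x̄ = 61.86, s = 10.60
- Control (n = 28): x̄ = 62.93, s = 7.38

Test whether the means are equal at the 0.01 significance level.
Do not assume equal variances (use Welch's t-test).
Welch's two-sample t-test:
H₀: μ₁ = μ₂
H₁: μ₁ ≠ μ₂
s₁²/n₁ = 10.60²/33 = 3.4048,  s₂²/n₂ = 7.38²/28 = 1.9452
SE = √(s₁²/n₁ + s₂²/n₂) = √(3.4048 + 1.9452) = 2.3130
df (Welch-Satterthwaite) = (s₁²/n₁ + s₂²/n₂)² / [(s₁²/n₁)²/(n₁-1) + (s₂²/n₂)²/(n₂-1)] ≈ 56.97
t = (x̄₁ - x̄₂) / SE = (61.86 - 62.93) / 2.3130 = -1.07 / 2.3130 = -0.463
p-value = 0.6454

Since p-value > α = 0.01, we fail to reject H₀.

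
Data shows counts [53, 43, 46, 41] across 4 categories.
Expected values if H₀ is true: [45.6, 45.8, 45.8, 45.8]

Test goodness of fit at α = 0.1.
Chi-square goodness of fit test:
H₀: observed counts match expected distribution
H₁: observed counts differ from expected distribution
df = k - 1 = 3
χ² = Σ(O - E)²/E
   = (53 - 45.6)²/45.6 + (43 - 45.8)²/45.8 + (46 - 45.8)²/45.8 + (41 - 45.8)²/45.8
   = 1.201 + 0.171 + 0.001 + 0.503
   = 1.88
p-value = 0.5985

Since p-value > α = 0.1, we fail to reject H₀.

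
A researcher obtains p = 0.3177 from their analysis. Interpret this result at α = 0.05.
Since p = 0.3177 > α = 0.05, fail to reject H₀.
There is insufficient evidence to reject the null hypothesis; the result is not statistically significant at the 0.05 level.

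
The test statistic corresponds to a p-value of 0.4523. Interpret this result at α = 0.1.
Since p = 0.4523 > α = 0.1, fail to reject H₀.
There is insufficient evidence to reject the null hypothesis; the result is not statistically significant at the 0.1 level.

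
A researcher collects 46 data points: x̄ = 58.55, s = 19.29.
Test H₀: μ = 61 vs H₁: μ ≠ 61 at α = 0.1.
One-sample t-test:
H₀: μ = 61
H₁: μ ≠ 61
df = n - 1 = 45
t = (x̄ - μ₀) / (s/√n) = (58.55 - 61) / (19.29/√46) = -0.861
p-value = 0.3936

Since p-value > α = 0.1, we fail to reject H₀.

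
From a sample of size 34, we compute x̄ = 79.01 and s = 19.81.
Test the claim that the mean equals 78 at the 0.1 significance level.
One-sample t-test:
H₀: μ = 78
H₁: μ ≠ 78
df = n - 1 = 33
t = (x̄ - μ₀) / (s/√n) = (79.01 - 78) / (19.81/√34) = 0.297
p-value = 0.7681

Since p-value > α = 0.1, we fail to reject H₀.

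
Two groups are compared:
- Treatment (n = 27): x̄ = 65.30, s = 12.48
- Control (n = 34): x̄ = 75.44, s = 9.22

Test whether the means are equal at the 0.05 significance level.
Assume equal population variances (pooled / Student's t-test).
Student's two-sample t-test (equal variances):
H₀: μ₁ = μ₂
H₁: μ₁ ≠ μ₂
df = n₁ + n₂ - 2 = 59
Pooled variance s_p² = [(n₁-1)s₁² + (n₂-1)s₂²] / (n₁ + n₂ - 2) = [(26)(12.48²) + (33)(9.22²)] / 59 = 116.1828
SE = √(s_p²(1/n₁ + 1/n₂)) = √(116.1828 × (1/27 + 1/34)) = 2.7785
t = (x̄₁ - x̄₂) / SE = (65.30 - 75.44) / 2.7785 = -10.14 / 2.7785 = -3.649
p-value = 0.0006

Since p-value < α = 0.05, we reject H₀.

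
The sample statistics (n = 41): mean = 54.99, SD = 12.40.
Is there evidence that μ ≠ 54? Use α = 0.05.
One-sample t-test:
H₀: μ = 54
H₁: μ ≠ 54
df = n - 1 = 40
t = (x̄ - μ₀) / (s/√n) = (54.99 - 54) / (12.40/√41) = 0.511
p-value = 0.6120

Since p-value > α = 0.05, we fail to reject H₀.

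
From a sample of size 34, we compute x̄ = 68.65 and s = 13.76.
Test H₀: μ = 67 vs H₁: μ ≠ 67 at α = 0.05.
One-sample t-test:
H₀: μ = 67
H₁: μ ≠ 67
df = n - 1 = 33
t = (x̄ - μ₀) / (s/√n) = (68.65 - 67) / (13.76/√34) = 0.699
p-value = 0.4893

Since p-value > α = 0.05, we fail to reject H₀.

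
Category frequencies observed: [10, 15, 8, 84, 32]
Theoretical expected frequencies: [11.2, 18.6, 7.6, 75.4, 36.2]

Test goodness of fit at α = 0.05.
Chi-square goodness of fit test:
H₀: observed counts match expected distribution
H₁: observed counts differ from expected distribution
df = k - 1 = 4
χ² = Σ(O - E)²/E
   = (10 - 11.2)²/11.2 + (15 - 18.6)²/18.6 + (8 - 7.6)²/7.6 + (84 - 75.4)²/75.4 + (32 - 36.2)²/36.2
   = 0.129 + 0.697 + 0.021 + 0.981 + 0.487
   = 2.31
p-value = 0.6781

Since p-value > α = 0.05, we fail to reject H₀.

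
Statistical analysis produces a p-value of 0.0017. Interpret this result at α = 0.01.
Since p = 0.0017 < α = 0.01, reject H₀.
There is sufficient evidence to reject the null hypothesis; the result is statistically significant at the 0.01 level.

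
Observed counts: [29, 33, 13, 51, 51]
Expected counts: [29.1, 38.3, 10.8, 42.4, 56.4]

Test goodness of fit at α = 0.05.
Chi-square goodness of fit test:
H₀: observed counts match expected distribution
H₁: observed counts differ from expected distribution
df = k - 1 = 4
χ² = Σ(O - E)²/E
   = (29 - 29.1)²/29.1 + (33 - 38.3)²/38.3 + (13 - 10.8)²/10.8 + (51 - 42.4)²/42.4 + (51 - 56.4)²/56.4
   = 0.000 + 0.733 + 0.448 + 1.744 + 0.517
   = 3.44
p-value = 0.4866

Since p-value > α = 0.05, we fail to reject H₀.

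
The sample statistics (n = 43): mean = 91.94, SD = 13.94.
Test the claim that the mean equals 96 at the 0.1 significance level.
One-sample t-test:
H₀: μ = 96
H₁: μ ≠ 96
df = n - 1 = 42
t = (x̄ - μ₀) / (s/√n) = (91.94 - 96) / (13.94/√43) = -1.910
p-value = 0.0630

Since p-value < α = 0.1, we reject H₀.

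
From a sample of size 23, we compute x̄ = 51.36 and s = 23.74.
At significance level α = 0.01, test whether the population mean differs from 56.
One-sample t-test:
H₀: μ = 56
H₁: μ ≠ 56
df = n - 1 = 22
t = (x̄ - μ₀) / (s/√n) = (51.36 - 56) / (23.74/√23) = -0.937
p-value = 0.3588

Since p-value > α = 0.01, we fail to reject H₀.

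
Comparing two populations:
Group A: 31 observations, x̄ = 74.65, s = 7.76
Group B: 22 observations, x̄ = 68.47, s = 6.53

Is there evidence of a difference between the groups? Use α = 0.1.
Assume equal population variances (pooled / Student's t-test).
Student's two-sample t-test (equal variances):
H₀: μ₁ = μ₂
H₁: μ₁ ≠ μ₂
df = n₁ + n₂ - 2 = 51
Pooled variance s_p² = [(n₁-1)s₁² + (n₂-1)s₂²] / (n₁ + n₂ - 2) = [(30)(7.76²) + (21)(6.53²)] / 51 = 52.9801
SE = √(s_p²(1/n₁ + 1/n₂)) = √(52.9801 × (1/31 + 1/22)) = 2.0291
t = (x̄₁ - x̄₂) / SE = (74.65 - 68.47) / 2.0291 = 6.18 / 2.0291 = 3.046
p-value = 0.0037

Since p-value < α = 0.1, we reject H₀.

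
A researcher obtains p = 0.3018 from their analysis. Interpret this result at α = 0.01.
Since p = 0.3018 > α = 0.01, fail to reject H₀.
There is insufficient evidence to reject the null hypothesis; the result is not statistically significant at the 0.01 level.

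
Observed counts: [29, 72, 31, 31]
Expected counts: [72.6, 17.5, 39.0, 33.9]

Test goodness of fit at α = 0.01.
Chi-square goodness of fit test:
H₀: observed counts match expected distribution
H₁: observed counts differ from expected distribution
df = k - 1 = 3
χ² = Σ(O - E)²/E
   = (29 - 72.6)²/72.6 + (72 - 17.5)²/17.5 + (31 - 39.0)²/39.0 + (31 - 33.9)²/33.9
   = 26.184 + 169.729 + 1.641 + 0.248
   = 197.80
p-value < 0.0001

Since p-value < α = 0.01, we reject H₀.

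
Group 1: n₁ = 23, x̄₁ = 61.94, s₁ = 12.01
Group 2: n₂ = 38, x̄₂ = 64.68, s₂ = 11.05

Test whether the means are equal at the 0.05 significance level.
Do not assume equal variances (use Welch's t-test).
Welch's two-sample t-test:
H₀: μ₁ = μ₂
H₁: μ₁ ≠ μ₂
s₁²/n₁ = 12.01²/23 = 6.2713,  s₂²/n₂ = 11.05²/38 = 3.2132
SE = √(s₁²/n₁ + s₂²/n₂) = √(6.2713 + 3.2132) = 3.0797
df (Welch-Satterthwaite) = (s₁²/n₁ + s₂²/n₂)² / [(s₁²/n₁)²/(n₁-1) + (s₂²/n₂)²/(n₂-1)] ≈ 43.53
t = (x̄₁ - x̄₂) / SE = (61.94 - 64.68) / 3.0797 = -2.74 / 3.0797 = -0.890
p-value = 0.3785

Since p-value > α = 0.05, we fail to reject H₀.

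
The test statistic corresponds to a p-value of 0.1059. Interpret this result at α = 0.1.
Since p = 0.1059 > α = 0.1, fail to reject H₀.
There is insufficient evidence to reject the null hypothesis; the result is not statistically significant at the 0.1 level.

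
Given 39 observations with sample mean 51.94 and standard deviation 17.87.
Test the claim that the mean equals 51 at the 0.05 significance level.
One-sample t-test:
H₀: μ = 51
H₁: μ ≠ 51
df = n - 1 = 38
t = (x̄ - μ₀) / (s/√n) = (51.94 - 51) / (17.87/√39) = 0.329
p-value = 0.7443

Since p-value > α = 0.05, we fail to reject H₀.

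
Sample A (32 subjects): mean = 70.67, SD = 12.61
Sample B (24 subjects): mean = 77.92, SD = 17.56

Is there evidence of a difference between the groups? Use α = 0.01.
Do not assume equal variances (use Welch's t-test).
Welch's two-sample t-test:
H₀: μ₁ = μ₂
H₁: μ₁ ≠ μ₂
s₁²/n₁ = 12.61²/32 = 4.9691,  s₂²/n₂ = 17.56²/24 = 12.8481
SE = √(s₁²/n₁ + s₂²/n₂) = √(4.9691 + 12.8481) = 4.2210
df (Welch-Satterthwaite) = (s₁²/n₁ + s₂²/n₂)² / [(s₁²/n₁)²/(n₁-1) + (s₂²/n₂)²/(n₂-1)] ≈ 39.81
t = (x̄₁ - x̄₂) / SE = (70.67 - 77.92) / 4.2210 = -7.25 / 4.2210 = -1.718
p-value = 0.0936

Since p-value > α = 0.01, we fail to reject H₀.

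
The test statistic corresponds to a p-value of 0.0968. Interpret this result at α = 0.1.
Since p = 0.0968 < α = 0.1, reject H₀.
There is sufficient evidence to reject the null hypothesis; the result is statistically significant at the 0.1 level.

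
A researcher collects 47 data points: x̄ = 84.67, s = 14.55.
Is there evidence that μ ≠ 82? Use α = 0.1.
One-sample t-test:
H₀: μ = 82
H₁: μ ≠ 82
df = n - 1 = 46
t = (x̄ - μ₀) / (s/√n) = (84.67 - 82) / (14.55/√47) = 1.258
p-value = 0.2147

Since p-value > α = 0.1, we fail to reject H₀.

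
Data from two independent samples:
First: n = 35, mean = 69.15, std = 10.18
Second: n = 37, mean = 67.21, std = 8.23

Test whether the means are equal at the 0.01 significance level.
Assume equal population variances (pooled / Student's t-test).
Student's two-sample t-test (equal variances):
H₀: μ₁ = μ₂
H₁: μ₁ ≠ μ₂
df = n₁ + n₂ - 2 = 70
Pooled variance s_p² = [(n₁-1)s₁² + (n₂-1)s₂²] / (n₁ + n₂ - 2) = [(34)(10.18²) + (36)(8.23²)] / 70 = 85.1698
SE = √(s_p²(1/n₁ + 1/n₂)) = √(85.1698 × (1/35 + 1/37)) = 2.1761
t = (x̄₁ - x̄₂) / SE = (69.15 - 67.21) / 2.1761 = 1.94 / 2.1761 = 0.892
p-value = 0.3757

Since p-value > α = 0.01, we fail to reject H₀.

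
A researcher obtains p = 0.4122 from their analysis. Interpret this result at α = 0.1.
Since p = 0.4122 > α = 0.1, fail to reject H₀.
There is insufficient evidence to reject the null hypothesis; the result is not statistically significant at the 0.1 level.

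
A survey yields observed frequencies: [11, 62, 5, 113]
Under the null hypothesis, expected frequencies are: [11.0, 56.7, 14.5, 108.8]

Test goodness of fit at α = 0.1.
Chi-square goodness of fit test:
H₀: observed counts match expected distribution
H₁: observed counts differ from expected distribution
df = k - 1 = 3
χ² = Σ(O - E)²/E
   = (11 - 11.0)²/11.0 + (62 - 56.7)²/56.7 + (5 - 14.5)²/14.5 + (113 - 108.8)²/108.8
   = 0.000 + 0.495 + 6.224 + 0.162
   = 6.88
p-value = 0.0758

Since p-value < α = 0.1, we reject H₀.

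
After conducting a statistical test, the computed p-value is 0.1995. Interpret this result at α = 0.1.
Since p = 0.1995 > α = 0.1, fail to reject H₀.
There is insufficient evidence to reject the null hypothesis; the result is not statistically significant at the 0.1 level.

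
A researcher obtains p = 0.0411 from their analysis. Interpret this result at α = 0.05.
Since p = 0.0411 < α = 0.05, reject H₀.
There is sufficient evidence to reject the null hypothesis; the result is statistically significant at the 0.05 level.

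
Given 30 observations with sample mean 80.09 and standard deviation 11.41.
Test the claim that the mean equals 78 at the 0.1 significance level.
One-sample t-test:
H₀: μ = 78
H₁: μ ≠ 78
df = n - 1 = 29
t = (x̄ - μ₀) / (s/√n) = (80.09 - 78) / (11.41/√30) = 1.003
p-value = 0.3240

Since p-value > α = 0.1, we fail to reject H₀.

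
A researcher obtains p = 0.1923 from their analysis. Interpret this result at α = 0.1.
Since p = 0.1923 > α = 0.1, fail to reject H₀.
There is insufficient evidence to reject the null hypothesis; the result is not statistically significant at the 0.1 level.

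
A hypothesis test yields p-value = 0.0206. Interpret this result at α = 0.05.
Since p = 0.0206 < α = 0.05, reject H₀.
There is sufficient evidence to reject the null hypothesis; the result is statistically significant at the 0.05 level.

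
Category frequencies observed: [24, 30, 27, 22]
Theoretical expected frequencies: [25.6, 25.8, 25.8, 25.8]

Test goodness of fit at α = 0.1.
Chi-square goodness of fit test:
H₀: observed counts match expected distribution
H₁: observed counts differ from expected distribution
df = k - 1 = 3
χ² = Σ(O - E)²/E
   = (24 - 25.6)²/25.6 + (30 - 25.8)²/25.8 + (27 - 25.8)²/25.8 + (22 - 25.8)²/25.8
   = 0.100 + 0.684 + 0.056 + 0.560
   = 1.40
p-value = 0.7057

Since p-value > α = 0.1, we fail to reject H₀.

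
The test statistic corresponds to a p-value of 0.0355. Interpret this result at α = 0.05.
Since p = 0.0355 < α = 0.05, reject H₀.
There is sufficient evidence to reject the null hypothesis; the result is statistically significant at the 0.05 level.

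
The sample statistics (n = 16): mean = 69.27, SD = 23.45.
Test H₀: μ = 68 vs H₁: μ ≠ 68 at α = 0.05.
One-sample t-test:
H₀: μ = 68
H₁: μ ≠ 68
df = n - 1 = 15
t = (x̄ - μ₀) / (s/√n) = (69.27 - 68) / (23.45/√16) = 0.217
p-value = 0.8314

Since p-value > α = 0.05, we fail to reject H₀.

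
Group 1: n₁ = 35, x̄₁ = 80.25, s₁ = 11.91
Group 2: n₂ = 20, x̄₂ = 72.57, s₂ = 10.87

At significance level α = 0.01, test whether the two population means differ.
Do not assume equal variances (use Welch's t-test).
Welch's two-sample t-test:
H₀: μ₁ = μ₂
H₁: μ₁ ≠ μ₂
s₁²/n₁ = 11.91²/35 = 4.0528,  s₂²/n₂ = 10.87²/20 = 5.9078
SE = √(s₁²/n₁ + s₂²/n₂) = √(4.0528 + 5.9078) = 3.1560
df (Welch-Satterthwaite) = (s₁²/n₁ + s₂²/n₂)² / [(s₁²/n₁)²/(n₁-1) + (s₂²/n₂)²/(n₂-1)] ≈ 42.76
t = (x̄₁ - x̄₂) / SE = (80.25 - 72.57) / 3.1560 = 7.68 / 3.1560 = 2.433
p-value = 0.0192

Since p-value > α = 0.01, we fail to reject H₀.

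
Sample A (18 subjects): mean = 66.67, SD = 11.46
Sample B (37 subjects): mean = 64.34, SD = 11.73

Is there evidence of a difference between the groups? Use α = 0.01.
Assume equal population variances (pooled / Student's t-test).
Student's two-sample t-test (equal variances):
H₀: μ₁ = μ₂
H₁: μ₁ ≠ μ₂
df = n₁ + n₂ - 2 = 53
Pooled variance s_p² = [(n₁-1)s₁² + (n₂-1)s₂²] / (n₁ + n₂ - 2) = [(17)(11.46²) + (36)(11.73²)] / 53 = 135.5846
SE = √(s_p²(1/n₁ + 1/n₂)) = √(135.5846 × (1/18 + 1/37)) = 3.3462
t = (x̄₁ - x̄₂) / SE = (66.67 - 64.34) / 3.3462 = 2.33 / 3.3462 = 0.696
p-value = 0.4893

Since p-value > α = 0.01, we fail to reject H₀.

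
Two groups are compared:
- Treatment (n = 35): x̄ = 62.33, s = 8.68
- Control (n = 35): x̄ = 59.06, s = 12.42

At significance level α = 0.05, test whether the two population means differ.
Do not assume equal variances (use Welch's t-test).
Welch's two-sample t-test:
H₀: μ₁ = μ₂
H₁: μ₁ ≠ μ₂
s₁²/n₁ = 8.68²/35 = 2.1526,  s₂²/n₂ = 12.42²/35 = 4.4073
SE = √(s₁²/n₁ + s₂²/n₂) = √(2.1526 + 4.4073) = 2.5612
df (Welch-Satterthwaite) = (s₁²/n₁ + s₂²/n₂)² / [(s₁²/n₁)²/(n₁-1) + (s₂²/n₂)²/(n₂-1)] ≈ 60.82
t = (x̄₁ - x̄₂) / SE = (62.33 - 59.06) / 2.5612 = 3.27 / 2.5612 = 1.277
p-value = 0.2066

Since p-value > α = 0.05, we fail to reject H₀.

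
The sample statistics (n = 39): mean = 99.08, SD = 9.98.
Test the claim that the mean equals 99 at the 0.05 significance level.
One-sample t-test:
H₀: μ = 99
H₁: μ ≠ 99
df = n - 1 = 38
t = (x̄ - μ₀) / (s/√n) = (99.08 - 99) / (9.98/√39) = 0.050
p-value = 0.9603

Since p-value > α = 0.05, we fail to reject H₀.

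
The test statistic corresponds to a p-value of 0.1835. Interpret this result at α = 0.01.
Since p = 0.1835 > α = 0.01, fail to reject H₀.
There is insufficient evidence to reject the null hypothesis; the result is not statistically significant at the 0.01 level.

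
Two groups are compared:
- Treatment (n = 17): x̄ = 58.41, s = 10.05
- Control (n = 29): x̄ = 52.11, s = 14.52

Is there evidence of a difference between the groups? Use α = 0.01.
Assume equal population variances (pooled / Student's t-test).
Student's two-sample t-test (equal variances):
H₀: μ₁ = μ₂
H₁: μ₁ ≠ μ₂
df = n₁ + n₂ - 2 = 44
Pooled variance s_p² = [(n₁-1)s₁² + (n₂-1)s₂²] / (n₁ + n₂ - 2) = [(16)(10.05²) + (28)(14.52²)] / 44 = 170.8930
SE = √(s_p²(1/n₁ + 1/n₂)) = √(170.8930 × (1/17 + 1/29)) = 3.9932
t = (x̄₁ - x̄₂) / SE = (58.41 - 52.11) / 3.9932 = 6.30 / 3.9932 = 1.578
p-value = 0.1218

Since p-value > α = 0.01, we fail to reject H₀.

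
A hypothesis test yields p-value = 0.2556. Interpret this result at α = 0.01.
Since p = 0.2556 > α = 0.01, fail to reject H₀.
There is insufficient evidence to reject the null hypothesis; the result is not statistically significant at the 0.01 level.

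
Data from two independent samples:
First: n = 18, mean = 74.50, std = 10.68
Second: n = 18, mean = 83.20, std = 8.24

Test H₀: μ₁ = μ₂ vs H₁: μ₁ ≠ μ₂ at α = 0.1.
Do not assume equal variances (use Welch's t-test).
Welch's two-sample t-test:
H₀: μ₁ = μ₂
H₁: μ₁ ≠ μ₂
s₁²/n₁ = 10.68²/18 = 6.3368,  s₂²/n₂ = 8.24²/18 = 3.7721
SE = √(s₁²/n₁ + s₂²/n₂) = √(6.3368 + 3.7721) = 3.1794
df (Welch-Satterthwaite) = (s₁²/n₁ + s₂²/n₂)² / [(s₁²/n₁)²/(n₁-1) + (s₂²/n₂)²/(n₂-1)] ≈ 31.94
t = (x̄₁ - x̄₂) / SE = (74.50 - 83.20) / 3.1794 = -8.70 / 3.1794 = -2.736
p-value = 0.0101

Since p-value < α = 0.1, we reject H₀.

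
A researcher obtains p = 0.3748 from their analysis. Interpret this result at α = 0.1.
Since p = 0.3748 > α = 0.1, fail to reject H₀.
There is insufficient evidence to reject the null hypothesis; the result is not statistically significant at the 0.1 level.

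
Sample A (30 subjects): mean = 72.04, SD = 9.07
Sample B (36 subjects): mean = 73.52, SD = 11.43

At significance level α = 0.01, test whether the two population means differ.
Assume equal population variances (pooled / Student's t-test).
Student's two-sample t-test (equal variances):
H₀: μ₁ = μ₂
H₁: μ₁ ≠ μ₂
df = n₁ + n₂ - 2 = 64
Pooled variance s_p² = [(n₁-1)s₁² + (n₂-1)s₂²] / (n₁ + n₂ - 2) = [(29)(9.07²) + (35)(11.43²)] / 64 = 108.7227
SE = √(s_p²(1/n₁ + 1/n₂)) = √(108.7227 × (1/30 + 1/36)) = 2.5776
t = (x̄₁ - x̄₂) / SE = (72.04 - 73.52) / 2.5776 = -1.48 / 2.5776 = -0.574
p-value = 0.5679

Since p-value > α = 0.01, we fail to reject H₀.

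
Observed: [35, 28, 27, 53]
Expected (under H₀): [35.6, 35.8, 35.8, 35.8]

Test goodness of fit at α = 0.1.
Chi-square goodness of fit test:
H₀: observed counts match expected distribution
H₁: observed counts differ from expected distribution
df = k - 1 = 3
χ² = Σ(O - E)²/E
   = (35 - 35.6)²/35.6 + (28 - 35.8)²/35.8 + (27 - 35.8)²/35.8 + (53 - 35.8)²/35.8
   = 0.010 + 1.699 + 2.163 + 8.264
   = 12.14
p-value = 0.0069

Since p-value < α = 0.1, we reject H₀.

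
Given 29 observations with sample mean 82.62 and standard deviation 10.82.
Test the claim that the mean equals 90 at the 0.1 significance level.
One-sample t-test:
H₀: μ = 90
H₁: μ ≠ 90
df = n - 1 = 28
t = (x̄ - μ₀) / (s/√n) = (82.62 - 90) / (10.82/√29) = -3.673
p-value = 0.0010

Since p-value < α = 0.1, we reject H₀.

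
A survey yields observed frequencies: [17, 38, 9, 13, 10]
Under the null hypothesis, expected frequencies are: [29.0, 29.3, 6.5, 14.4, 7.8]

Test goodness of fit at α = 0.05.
Chi-square goodness of fit test:
H₀: observed counts match expected distribution
H₁: observed counts differ from expected distribution
df = k - 1 = 4
χ² = Σ(O - E)²/E
   = (17 - 29.0)²/29.0 + (38 - 29.3)²/29.3 + (9 - 6.5)²/6.5 + (13 - 14.4)²/14.4 + (10 - 7.8)²/7.8
   = 4.966 + 2.583 + 0.962 + 0.136 + 0.621
   = 9.27
p-value = 0.0548

Since p-value > α = 0.05, we fail to reject H₀.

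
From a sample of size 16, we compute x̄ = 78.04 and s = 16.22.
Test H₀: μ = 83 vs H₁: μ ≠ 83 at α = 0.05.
One-sample t-test:
H₀: μ = 83
H₁: μ ≠ 83
df = n - 1 = 15
t = (x̄ - μ₀) / (s/√n) = (78.04 - 83) / (16.22/√16) = -1.223
p-value = 0.2401

Since p-value > α = 0.05, we fail to reject H₀.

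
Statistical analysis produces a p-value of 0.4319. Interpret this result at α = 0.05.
Since p = 0.4319 > α = 0.05, fail to reject H₀.
There is insufficient evidence to reject the null hypothesis; the result is not statistically significant at the 0.05 level.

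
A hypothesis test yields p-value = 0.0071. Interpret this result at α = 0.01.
Since p = 0.0071 < α = 0.01, reject H₀.
There is sufficient evidence to reject the null hypothesis; the result is statistically significant at the 0.01 level.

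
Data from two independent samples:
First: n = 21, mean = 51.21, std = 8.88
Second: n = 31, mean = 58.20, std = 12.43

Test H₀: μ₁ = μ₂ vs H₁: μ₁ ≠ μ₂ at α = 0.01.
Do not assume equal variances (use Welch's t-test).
Welch's two-sample t-test:
H₀: μ₁ = μ₂
H₁: μ₁ ≠ μ₂
s₁²/n₁ = 8.88²/21 = 3.7550,  s₂²/n₂ = 12.43²/31 = 4.9840
SE = √(s₁²/n₁ + s₂²/n₂) = √(3.7550 + 4.9840) = 2.9562
df (Welch-Satterthwaite) = (s₁²/n₁ + s₂²/n₂)² / [(s₁²/n₁)²/(n₁-1) + (s₂²/n₂)²/(n₂-1)] ≈ 49.82
t = (x̄₁ - x̄₂) / SE = (51.21 - 58.20) / 2.9562 = -6.99 / 2.9562 = -2.365
p-value = 0.0220

Since p-value > α = 0.01, we fail to reject H₀.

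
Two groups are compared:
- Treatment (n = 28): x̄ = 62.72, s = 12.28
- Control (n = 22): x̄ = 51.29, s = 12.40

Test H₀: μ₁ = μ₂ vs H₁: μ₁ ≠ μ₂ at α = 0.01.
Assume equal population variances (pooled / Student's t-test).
Student's two-sample t-test (equal variances):
H₀: μ₁ = μ₂
H₁: μ₁ ≠ μ₂
df = n₁ + n₂ - 2 = 48
Pooled variance s_p² = [(n₁-1)s₁² + (n₂-1)s₂²] / (n₁ + n₂ - 2) = [(27)(12.28²) + (21)(12.40²)] / 48 = 152.0941
SE = √(s_p²(1/n₁ + 1/n₂)) = √(152.0941 × (1/28 + 1/22)) = 3.5136
t = (x̄₁ - x̄₂) / SE = (62.72 - 51.29) / 3.5136 = 11.43 / 3.5136 = 3.253
p-value = 0.0021

Since p-value < α = 0.01, we reject H₀.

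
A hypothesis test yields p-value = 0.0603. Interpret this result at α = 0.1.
Since p = 0.0603 < α = 0.1, reject H₀.
There is sufficient evidence to reject the null hypothesis; the result is statistically significant at the 0.1 level.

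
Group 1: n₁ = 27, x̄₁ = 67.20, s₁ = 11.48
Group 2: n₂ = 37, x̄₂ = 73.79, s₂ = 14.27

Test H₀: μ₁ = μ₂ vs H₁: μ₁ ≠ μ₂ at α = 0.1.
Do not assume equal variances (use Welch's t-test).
Welch's two-sample t-test:
H₀: μ₁ = μ₂
H₁: μ₁ ≠ μ₂
s₁²/n₁ = 11.48²/27 = 4.8811,  s₂²/n₂ = 14.27²/37 = 5.5036
SE = √(s₁²/n₁ + s₂²/n₂) = √(4.8811 + 5.5036) = 3.2225
df (Welch-Satterthwaite) = (s₁²/n₁ + s₂²/n₂)² / [(s₁²/n₁)²/(n₁-1) + (s₂²/n₂)²/(n₂-1)] ≈ 61.35
t = (x̄₁ - x̄₂) / SE = (67.20 - 73.79) / 3.2225 = -6.59 / 3.2225 = -2.045
p-value = 0.0452

Since p-value < α = 0.1, we reject H₀.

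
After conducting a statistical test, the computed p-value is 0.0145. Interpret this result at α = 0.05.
Since p = 0.0145 < α = 0.05, reject H₀.
There is sufficient evidence to reject the null hypothesis; the result is statistically significant at the 0.05 level.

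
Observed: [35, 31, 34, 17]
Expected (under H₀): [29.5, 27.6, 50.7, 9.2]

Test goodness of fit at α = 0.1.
Chi-square goodness of fit test:
H₀: observed counts match expected distribution
H₁: observed counts differ from expected distribution
df = k - 1 = 3
χ² = Σ(O - E)²/E
   = (35 - 29.5)²/29.5 + (31 - 27.6)²/27.6 + (34 - 50.7)²/50.7 + (17 - 9.2)²/9.2
   = 1.025 + 0.419 + 5.501 + 6.613
   = 13.56
p-value = 0.0036

Since p-value < α = 0.1, we reject H₀.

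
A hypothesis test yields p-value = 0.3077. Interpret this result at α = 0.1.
Since p = 0.3077 > α = 0.1, fail to reject H₀.
There is insufficient evidence to reject the null hypothesis; the result is not statistically significant at the 0.1 level.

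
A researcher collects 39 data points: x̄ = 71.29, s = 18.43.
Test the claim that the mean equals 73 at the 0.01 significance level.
One-sample t-test:
H₀: μ = 73
H₁: μ ≠ 73
df = n - 1 = 38
t = (x̄ - μ₀) / (s/√n) = (71.29 - 73) / (18.43/√39) = -0.579
p-value = 0.5657

Since p-value > α = 0.01, we fail to reject H₀.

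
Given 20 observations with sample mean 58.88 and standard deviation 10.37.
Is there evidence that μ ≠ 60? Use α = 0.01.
One-sample t-test:
H₀: μ = 60
H₁: μ ≠ 60
df = n - 1 = 19
t = (x̄ - μ₀) / (s/√n) = (58.88 - 60) / (10.37/√20) = -0.483
p-value = 0.6346

Since p-value > α = 0.01, we fail to reject H₀.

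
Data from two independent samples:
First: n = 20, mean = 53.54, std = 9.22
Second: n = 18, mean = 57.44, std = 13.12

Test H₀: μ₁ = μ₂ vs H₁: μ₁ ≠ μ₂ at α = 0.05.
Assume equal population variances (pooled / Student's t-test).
Student's two-sample t-test (equal variances):
H₀: μ₁ = μ₂
H₁: μ₁ ≠ μ₂
df = n₁ + n₂ - 2 = 36
Pooled variance s_p² = [(n₁-1)s₁² + (n₂-1)s₂²] / (n₁ + n₂ - 2) = [(19)(9.22²) + (17)(13.12²)] / 36 = 126.1512
SE = √(s_p²(1/n₁ + 1/n₂)) = √(126.1512 × (1/20 + 1/18)) = 3.6491
t = (x̄₁ - x̄₂) / SE = (53.54 - 57.44) / 3.6491 = -3.90 / 3.6491 = -1.069
p-value = 0.2923

Since p-value > α = 0.05, we fail to reject H₀.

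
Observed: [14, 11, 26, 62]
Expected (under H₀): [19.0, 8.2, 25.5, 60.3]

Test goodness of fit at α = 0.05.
Chi-square goodness of fit test:
H₀: observed counts match expected distribution
H₁: observed counts differ from expected distribution
df = k - 1 = 3
χ² = Σ(O - E)²/E
   = (14 - 19.0)²/19.0 + (11 - 8.2)²/8.2 + (26 - 25.5)²/25.5 + (62 - 60.3)²/60.3
   = 1.316 + 0.956 + 0.010 + 0.048
   = 2.33
p-value = 0.5069

Since p-value > α = 0.05, we fail to reject H₀.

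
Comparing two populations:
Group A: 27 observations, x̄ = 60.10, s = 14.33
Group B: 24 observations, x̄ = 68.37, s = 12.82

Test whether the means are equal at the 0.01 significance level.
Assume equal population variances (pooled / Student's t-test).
Student's two-sample t-test (equal variances):
H₀: μ₁ = μ₂
H₁: μ₁ ≠ μ₂
df = n₁ + n₂ - 2 = 49
Pooled variance s_p² = [(n₁-1)s₁² + (n₂-1)s₂²] / (n₁ + n₂ - 2) = [(26)(14.33²) + (23)(12.82²)] / 49 = 186.1056
SE = √(s_p²(1/n₁ + 1/n₂)) = √(186.1056 × (1/27 + 1/24)) = 3.8272
t = (x̄₁ - x̄₂) / SE = (60.10 - 68.37) / 3.8272 = -8.27 / 3.8272 = -2.161
p-value = 0.0356

Since p-value > α = 0.01, we fail to reject H₀.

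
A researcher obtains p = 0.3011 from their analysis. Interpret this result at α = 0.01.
Since p = 0.3011 > α = 0.01, fail to reject H₀.
There is insufficient evidence to reject the null hypothesis; the result is not statistically significant at the 0.01 level.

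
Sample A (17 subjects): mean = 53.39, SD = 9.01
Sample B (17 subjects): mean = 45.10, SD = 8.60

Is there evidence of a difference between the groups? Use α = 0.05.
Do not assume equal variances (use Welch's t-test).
Welch's two-sample t-test:
H₀: μ₁ = μ₂
H₁: μ₁ ≠ μ₂
s₁²/n₁ = 9.01²/17 = 4.7753,  s₂²/n₂ = 8.60²/17 = 4.3506
SE = √(s₁²/n₁ + s₂²/n₂) = √(4.7753 + 4.3506) = 3.0209
df (Welch-Satterthwaite) = (s₁²/n₁ + s₂²/n₂)² / [(s₁²/n₁)²/(n₁-1) + (s₂²/n₂)²/(n₂-1)] ≈ 31.93
t = (x̄₁ - x̄₂) / SE = (53.39 - 45.10) / 3.0209 = 8.29 / 3.0209 = 2.744
p-value = 0.0099

Since p-value < α = 0.05, we reject H₀.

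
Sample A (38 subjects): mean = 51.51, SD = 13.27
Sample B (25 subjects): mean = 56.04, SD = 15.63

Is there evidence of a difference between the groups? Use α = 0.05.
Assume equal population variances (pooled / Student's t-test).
Student's two-sample t-test (equal variances):
H₀: μ₁ = μ₂
H₁: μ₁ ≠ μ₂
df = n₁ + n₂ - 2 = 61
Pooled variance s_p² = [(n₁-1)s₁² + (n₂-1)s₂²] / (n₁ + n₂ - 2) = [(37)(13.27²) + (24)(15.63²)] / 61 = 202.9273
SE = √(s_p²(1/n₁ + 1/n₂)) = √(202.9273 × (1/38 + 1/25)) = 3.6684
t = (x̄₁ - x̄₂) / SE = (51.51 - 56.04) / 3.6684 = -4.53 / 3.6684 = -1.235
p-value = 0.2216

Since p-value > α = 0.05, we fail to reject H₀.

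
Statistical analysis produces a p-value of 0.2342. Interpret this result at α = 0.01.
Since p = 0.2342 > α = 0.01, fail to reject H₀.
There is insufficient evidence to reject the null hypothesis; the result is not statistically significant at the 0.01 level.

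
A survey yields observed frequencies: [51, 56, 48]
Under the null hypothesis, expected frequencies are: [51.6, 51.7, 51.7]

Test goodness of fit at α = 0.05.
Chi-square goodness of fit test:
H₀: observed counts match expected distribution
H₁: observed counts differ from expected distribution
df = k - 1 = 2
χ² = Σ(O - E)²/E
   = (51 - 51.6)²/51.6 + (56 - 51.7)²/51.7 + (48 - 51.7)²/51.7
   = 0.007 + 0.358 + 0.265
   = 0.63
p-value = 0.7300

Since p-value > α = 0.05, we fail to reject H₀.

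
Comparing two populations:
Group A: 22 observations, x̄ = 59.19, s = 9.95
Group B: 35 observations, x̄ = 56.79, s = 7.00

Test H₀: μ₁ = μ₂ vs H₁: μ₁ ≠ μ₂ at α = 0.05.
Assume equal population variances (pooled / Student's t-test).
Student's two-sample t-test (equal variances):
H₀: μ₁ = μ₂
H₁: μ₁ ≠ μ₂
df = n₁ + n₂ - 2 = 55
Pooled variance s_p² = [(n₁-1)s₁² + (n₂-1)s₂²] / (n₁ + n₂ - 2) = [(21)(9.95²) + (34)(7.00²)] / 55 = 68.0919
SE = √(s_p²(1/n₁ + 1/n₂)) = √(68.0919 × (1/22 + 1/35)) = 2.2451
t = (x̄₁ - x̄₂) / SE = (59.19 - 56.79) / 2.2451 = 2.40 / 2.2451 = 1.069
p-value = 0.2897

Since p-value > α = 0.05, we fail to reject H₀.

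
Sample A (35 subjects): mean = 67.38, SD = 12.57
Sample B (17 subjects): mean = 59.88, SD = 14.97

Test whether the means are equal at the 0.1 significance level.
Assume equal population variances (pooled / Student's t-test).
Student's two-sample t-test (equal variances):
H₀: μ₁ = μ₂
H₁: μ₁ ≠ μ₂
df = n₁ + n₂ - 2 = 50
Pooled variance s_p² = [(n₁-1)s₁² + (n₂-1)s₂²] / (n₁ + n₂ - 2) = [(34)(12.57²) + (16)(14.97²)] / 50 = 179.1556
SE = √(s_p²(1/n₁ + 1/n₂)) = √(179.1556 × (1/35 + 1/17)) = 3.9569
t = (x̄₁ - x̄₂) / SE = (67.38 - 59.88) / 3.9569 = 7.50 / 3.9569 = 1.895
p-value = 0.0638

Since p-value < α = 0.1, we reject H₀.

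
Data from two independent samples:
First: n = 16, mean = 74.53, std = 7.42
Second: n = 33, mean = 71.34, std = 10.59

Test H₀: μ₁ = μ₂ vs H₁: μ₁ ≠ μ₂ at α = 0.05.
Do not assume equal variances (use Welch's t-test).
Welch's two-sample t-test:
H₀: μ₁ = μ₂
H₁: μ₁ ≠ μ₂
s₁²/n₁ = 7.42²/16 = 3.4410,  s₂²/n₂ = 10.59²/33 = 3.3984
SE = √(s₁²/n₁ + s₂²/n₂) = √(3.4410 + 3.3984) = 2.6152
df (Welch-Satterthwaite) = (s₁²/n₁ + s₂²/n₂)² / [(s₁²/n₁)²/(n₁-1) + (s₂²/n₂)²/(n₂-1)] ≈ 40.67
t = (x̄₁ - x̄₂) / SE = (74.53 - 71.34) / 2.6152 = 3.19 / 2.6152 = 1.220
p-value = 0.2296

Since p-value > α = 0.05, we fail to reject H₀.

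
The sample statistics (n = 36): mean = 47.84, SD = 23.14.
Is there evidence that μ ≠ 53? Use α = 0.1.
One-sample t-test:
H₀: μ = 53
H₁: μ ≠ 53
df = n - 1 = 35
t = (x̄ - μ₀) / (s/√n) = (47.84 - 53) / (23.14/√36) = -1.338
p-value = 0.1895

Since p-value > α = 0.1, we fail to reject H₀.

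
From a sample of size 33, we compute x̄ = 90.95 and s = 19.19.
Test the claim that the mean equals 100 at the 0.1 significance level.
One-sample t-test:
H₀: μ = 100
H₁: μ ≠ 100
df = n - 1 = 32
t = (x̄ - μ₀) / (s/√n) = (90.95 - 100) / (19.19/√33) = -2.709
p-value = 0.0107

Since p-value < α = 0.1, we reject H₀.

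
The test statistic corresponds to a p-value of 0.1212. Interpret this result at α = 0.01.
Since p = 0.1212 > α = 0.01, fail to reject H₀.
There is insufficient evidence to reject the null hypothesis; the result is not statistically significant at the 0.01 level.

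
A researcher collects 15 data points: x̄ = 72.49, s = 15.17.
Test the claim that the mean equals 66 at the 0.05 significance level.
One-sample t-test:
H₀: μ = 66
H₁: μ ≠ 66
df = n - 1 = 14
t = (x̄ - μ₀) / (s/√n) = (72.49 - 66) / (15.17/√15) = 1.657
p-value = 0.1198

Since p-value > α = 0.05, we fail to reject H₀.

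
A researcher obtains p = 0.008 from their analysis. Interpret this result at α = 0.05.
Since p = 0.008 < α = 0.05, reject H₀.
There is sufficient evidence to reject the null hypothesis; the result is statistically significant at the 0.05 level.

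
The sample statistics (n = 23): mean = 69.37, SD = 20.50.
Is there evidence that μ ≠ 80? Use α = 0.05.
One-sample t-test:
H₀: μ = 80
H₁: μ ≠ 80
df = n - 1 = 22
t = (x̄ - μ₀) / (s/√n) = (69.37 - 80) / (20.50/√23) = -2.487
p-value = 0.0210

Since p-value < α = 0.05, we reject H₀.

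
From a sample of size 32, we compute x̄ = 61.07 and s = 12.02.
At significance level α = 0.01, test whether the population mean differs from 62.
One-sample t-test:
H₀: μ = 62
H₁: μ ≠ 62
df = n - 1 = 31
t = (x̄ - μ₀) / (s/√n) = (61.07 - 62) / (12.02/√32) = -0.438
p-value = 0.6647

Since p-value > α = 0.01, we fail to reject H₀.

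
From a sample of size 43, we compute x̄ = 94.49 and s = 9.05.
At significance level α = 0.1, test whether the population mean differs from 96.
One-sample t-test:
H₀: μ = 96
H₁: μ ≠ 96
df = n - 1 = 42
t = (x̄ - μ₀) / (s/√n) = (94.49 - 96) / (9.05/√43) = -1.094
p-value = 0.2801

Since p-value > α = 0.1, we fail to reject H₀.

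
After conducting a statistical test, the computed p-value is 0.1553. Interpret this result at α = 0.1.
Since p = 0.1553 > α = 0.1, fail to reject H₀.
There is insufficient evidence to reject the null hypothesis; the result is not statistically significant at the 0.1 level.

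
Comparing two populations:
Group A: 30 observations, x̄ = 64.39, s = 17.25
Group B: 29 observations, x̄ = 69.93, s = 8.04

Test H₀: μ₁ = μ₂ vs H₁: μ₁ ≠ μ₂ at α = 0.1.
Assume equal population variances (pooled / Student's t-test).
Student's two-sample t-test (equal variances):
H₀: μ₁ = μ₂
H₁: μ₁ ≠ μ₂
df = n₁ + n₂ - 2 = 57
Pooled variance s_p² = [(n₁-1)s₁² + (n₂-1)s₂²] / (n₁ + n₂ - 2) = [(29)(17.25²) + (28)(8.04²)] / 57 = 183.1452
SE = √(s_p²(1/n₁ + 1/n₂)) = √(183.1452 × (1/30 + 1/29)) = 3.5242
t = (x̄₁ - x̄₂) / SE = (64.39 - 69.93) / 3.5242 = -5.54 / 3.5242 = -1.572
p-value = 0.1215

Since p-value > α = 0.1, we fail to reject H₀.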